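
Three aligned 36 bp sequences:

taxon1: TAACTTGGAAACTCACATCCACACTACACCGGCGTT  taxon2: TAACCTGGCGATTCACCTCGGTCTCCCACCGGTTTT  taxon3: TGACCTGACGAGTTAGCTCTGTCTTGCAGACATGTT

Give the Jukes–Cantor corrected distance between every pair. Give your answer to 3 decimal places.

taxon1–taxon2: 14/36 sites differ → p ≈ 0.388889, d = −0.75 ln(1 − 0.518519) = 0.548166 ≈ 0.548.
taxon1–taxon3: 20/36 sites differ → p ≈ 0.555556, d = −0.75 ln(1 − 0.740741) = 1.012446 ≈ 1.012.
taxon2–taxon3: 13/36 sites differ → p ≈ 0.361111, d = −0.75 ln(1 − 0.481481) = 0.492584 ≈ 0.493.

d(taxon1,taxon2) = 0.548, d(taxon1,taxon3) = 1.012, d(taxon2,taxon3) = 0.493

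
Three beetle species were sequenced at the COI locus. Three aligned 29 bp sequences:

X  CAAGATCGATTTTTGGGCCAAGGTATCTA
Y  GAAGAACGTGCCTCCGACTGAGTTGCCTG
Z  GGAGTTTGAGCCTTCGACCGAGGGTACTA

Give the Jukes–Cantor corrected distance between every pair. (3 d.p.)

X–Y: 15/29 sites differ → p ≈ 0.517241, d = −0.75 ln(1 − 0.689655) = 0.877553 ≈ 0.878.
X–Z: 13/29 sites differ → p ≈ 0.448276, d = −0.75 ln(1 − 0.597701) = 0.682920 ≈ 0.683.
Y–Z: 12/29 sites differ → p ≈ 0.413793, d = −0.75 ln(1 − 0.551724) = 0.601760 ≈ 0.602.

d(X,Y) = 0.878, d(X,Z) = 0.683, d(Y,Z) = 0.602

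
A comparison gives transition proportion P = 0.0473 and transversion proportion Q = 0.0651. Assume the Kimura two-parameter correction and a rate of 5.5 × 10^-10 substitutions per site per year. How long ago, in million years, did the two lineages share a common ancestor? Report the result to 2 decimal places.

110.79

Under the Kimura two-parameter model, d = −½ ln(1 − 2P − Q) − ¼ ln(1 − 2Q).
1 − 2P − Q = 0.8403, giving −½ ln(0.8403) = 0.086998.
1 − 2Q = 0.8698, giving −¼ ln(0.8698) = 0.034873.
d = 0.086998 + 0.034873 = 0.121871.
Under a molecular clock d = 2μt, so t = d/(2μ) = 0.121871 / (2 × 5.5 × 10^-10) = 110.79 million years.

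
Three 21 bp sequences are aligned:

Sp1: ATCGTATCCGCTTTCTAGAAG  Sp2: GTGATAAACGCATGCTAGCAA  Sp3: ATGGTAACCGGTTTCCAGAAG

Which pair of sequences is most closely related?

Sp1–Sp2: 9/21 differ, p = 0.429, d = 0.635.
Sp1–Sp3: 4/21 differ, p = 0.190, d = 0.220.
Sp2–Sp3: 9/21 differ, p = 0.429, d = 0.635.
The smallest distance is between Sp1 and Sp3.

Sp1 and Sp3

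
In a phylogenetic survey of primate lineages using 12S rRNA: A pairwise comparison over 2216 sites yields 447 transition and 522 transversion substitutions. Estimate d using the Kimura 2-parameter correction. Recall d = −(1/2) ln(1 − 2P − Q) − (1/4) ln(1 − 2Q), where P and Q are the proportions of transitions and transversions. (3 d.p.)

P = 447/2216 ≈ 0.201715 and Q = 522/2216 ≈ 0.23556.
Under the Kimura two-parameter model, d = −½ ln(1 − 2P − Q) − ¼ ln(1 − 2Q).
1 − 2P − Q = 0.36101, giving −½ ln(0.36101) = 0.509425.
1 − 2Q = 0.52888, giving −¼ ln(0.52888) = 0.159248.
d = 0.509425 + 0.159248 = 0.668673.

0.669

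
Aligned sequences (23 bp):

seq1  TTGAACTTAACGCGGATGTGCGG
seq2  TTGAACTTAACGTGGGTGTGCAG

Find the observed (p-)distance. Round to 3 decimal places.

0.130

The sequences differ at 3 of 23 positions (sites 13, 16, 22).
p = 3/23 = 0.130434… ≈ 0.130 (to 3 d.p.).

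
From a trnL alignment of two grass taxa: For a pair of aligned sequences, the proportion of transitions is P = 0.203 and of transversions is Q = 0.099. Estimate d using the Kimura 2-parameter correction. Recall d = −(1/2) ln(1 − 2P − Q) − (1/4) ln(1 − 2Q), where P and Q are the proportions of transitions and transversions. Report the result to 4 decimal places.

Under the Kimura two-parameter model, d = −½ ln(1 − 2P − Q) − ¼ ln(1 − 2Q).
1 − 2P − Q = 0.495, giving −½ ln(0.495) = 0.351599.
1 − 2Q = 0.802, giving −¼ ln(0.802) = 0.055162.
d = 0.351599 + 0.055162 = 0.406761.

0.4068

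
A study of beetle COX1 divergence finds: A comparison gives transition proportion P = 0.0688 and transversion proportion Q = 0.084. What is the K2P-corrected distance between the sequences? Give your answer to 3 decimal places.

0.171

Under the Kimura two-parameter model, d = −½ ln(1 − 2P − Q) − ¼ ln(1 − 2Q).
1 − 2P − Q = 0.7784, giving −½ ln(0.7784) = 0.125257.
1 − 2Q = 0.832, giving −¼ ln(0.832) = 0.045981.
d = 0.125257 + 0.045981 = 0.171238.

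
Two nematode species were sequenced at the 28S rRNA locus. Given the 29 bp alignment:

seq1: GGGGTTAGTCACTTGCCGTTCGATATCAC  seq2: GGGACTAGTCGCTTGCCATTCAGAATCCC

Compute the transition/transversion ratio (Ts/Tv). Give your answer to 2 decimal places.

3.00

Transitions are A↔G and C↔T; transversions are all other mismatches.
Transitions: 6. Transversions: 2.
R = 6/2 = 3.00.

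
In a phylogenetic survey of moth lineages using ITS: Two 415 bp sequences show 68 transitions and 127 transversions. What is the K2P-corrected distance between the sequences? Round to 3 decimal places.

P = 68/415 ≈ 0.163855 and Q = 127/415 ≈ 0.306024.
Under the Kimura two-parameter model, d = −½ ln(1 − 2P − Q) − ¼ ln(1 − 2Q).
1 − 2P − Q = 0.366266, giving −½ ln(0.366266) = 0.502198.
1 − 2Q = 0.387952, giving −¼ ln(0.387952) = 0.236718.
d = 0.502198 + 0.236718 = 0.738916.

0.739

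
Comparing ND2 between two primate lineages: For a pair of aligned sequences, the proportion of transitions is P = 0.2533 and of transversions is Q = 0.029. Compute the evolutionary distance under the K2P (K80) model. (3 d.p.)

0.398

Under the Kimura two-parameter model, d = −½ ln(1 − 2P − Q) − ¼ ln(1 − 2Q).
1 − 2P − Q = 0.4644, giving −½ ln(0.4644) = 0.383505.
1 − 2Q = 0.942, giving −¼ ln(0.942) = 0.014938.
d = 0.383505 + 0.014938 = 0.398443.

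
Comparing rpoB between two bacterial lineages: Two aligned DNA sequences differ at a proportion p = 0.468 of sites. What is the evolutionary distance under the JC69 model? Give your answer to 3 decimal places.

0.734

d = −(3/4) ln(1 − 4p/3) = −0.75 ln(1 − 0.624) = −0.75 ln(0.376)
  = −0.75 × (-0.978166) = 0.733625 substitutions/site.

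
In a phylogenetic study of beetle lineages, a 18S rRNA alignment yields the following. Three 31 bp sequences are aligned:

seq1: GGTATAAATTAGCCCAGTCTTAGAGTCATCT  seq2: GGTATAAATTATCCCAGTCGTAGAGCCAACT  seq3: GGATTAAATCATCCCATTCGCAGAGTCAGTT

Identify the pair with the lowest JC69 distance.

seq1 and seq2

seq1–seq2: 4/31 differ, p = 0.129, d = 0.142.
seq1–seq3: 9/31 differ, p = 0.290, d = 0.367.
seq2–seq3: 8/31 differ, p = 0.258, d = 0.316.
The smallest distance is between seq1 and seq2.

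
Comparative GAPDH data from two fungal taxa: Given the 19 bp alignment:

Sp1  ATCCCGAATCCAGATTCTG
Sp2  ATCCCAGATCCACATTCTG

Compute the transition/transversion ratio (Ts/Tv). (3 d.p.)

Transitions are A↔G and C↔T; transversions are all other mismatches.
Transitions: 2. Transversions: 1.
R = 2/1 = 2.000.

2.000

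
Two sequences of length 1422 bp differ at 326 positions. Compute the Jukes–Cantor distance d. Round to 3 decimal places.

0.274

p = 326/1422 ≈ 0.229255.
d = −(3/4) ln(1 − 4p/3) = −0.75 ln(1 − 0.305673) = −0.75 ln(0.694327)
  = −0.75 × (-0.364812) = 0.273609 substitutions/site.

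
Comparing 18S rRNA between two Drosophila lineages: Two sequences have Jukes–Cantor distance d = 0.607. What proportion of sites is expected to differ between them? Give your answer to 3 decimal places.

0.416

p = (3/4)(1 − e^(−4d/3)) = 0.75 × (1 − e^(-0.809333)) = 0.75 × (1 − 0.445155) = 0.416134.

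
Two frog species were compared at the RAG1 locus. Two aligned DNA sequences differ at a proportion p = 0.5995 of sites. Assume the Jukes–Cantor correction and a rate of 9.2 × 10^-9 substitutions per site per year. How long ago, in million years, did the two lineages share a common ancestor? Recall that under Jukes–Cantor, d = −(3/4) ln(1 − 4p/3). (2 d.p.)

65.47

d = −(3/4) ln(1 − 4p/3) = −0.75 ln(1 − 0.799333) = −0.75 ln(0.200667)
  = −0.75 × (-1.606108) = 1.204581 substitutions/site.
Under a molecular clock d = 2μt, so t = d/(2μ) = 1.204581 / (2 × 9.2 × 10^-9) = 65.47 million years.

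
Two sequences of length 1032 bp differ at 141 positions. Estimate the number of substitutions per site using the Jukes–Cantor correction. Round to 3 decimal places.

p = 141/1032 ≈ 0.136628.
d = −(3/4) ln(1 − 4p/3) = −0.75 ln(1 − 0.182171) = −0.75 ln(0.817829)
  = −0.75 × (-0.201102) = 0.150827 substitutions/site.

0.151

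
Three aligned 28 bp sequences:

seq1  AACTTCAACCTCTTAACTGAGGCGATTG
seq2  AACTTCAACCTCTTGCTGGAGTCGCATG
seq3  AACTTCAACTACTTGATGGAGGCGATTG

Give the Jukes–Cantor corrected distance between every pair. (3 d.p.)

d(seq1,seq2) = 0.304, d(seq1,seq3) = 0.204, d(seq2,seq3) = 0.252

seq1–seq2: 7/28 sites differ → p = 0.25, d = −0.75 ln(1 − 0.333333) = 0.304098 ≈ 0.304.
seq1–seq3: 5/28 sites differ → p ≈ 0.178571, d = −0.75 ln(1 − 0.238095) = 0.203950 ≈ 0.204.
seq2–seq3: 6/28 sites differ → p ≈ 0.214286, d = −0.75 ln(1 − 0.285715) = 0.252355 ≈ 0.252.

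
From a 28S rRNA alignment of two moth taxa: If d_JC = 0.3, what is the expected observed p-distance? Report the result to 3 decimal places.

0.247

p = (3/4)(1 − e^(−4d/3)) = 0.75 × (1 − e^(-0.4)) = 0.75 × (1 − 0.670320) = 0.247260.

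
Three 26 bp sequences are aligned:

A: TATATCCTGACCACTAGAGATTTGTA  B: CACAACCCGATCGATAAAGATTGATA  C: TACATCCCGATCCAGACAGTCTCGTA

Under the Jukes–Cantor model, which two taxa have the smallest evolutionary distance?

A–B: 10/26 differ, p = 0.385, d = 0.539.
A–C: 10/26 differ, p = 0.385, d = 0.539.
B–C: 9/26 differ, p = 0.346, d = 0.464.
The smallest distance is between B and C.

B and C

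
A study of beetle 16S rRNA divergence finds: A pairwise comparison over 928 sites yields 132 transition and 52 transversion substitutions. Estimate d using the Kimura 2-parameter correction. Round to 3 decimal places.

0.238

P = 132/928 ≈ 0.142241 and Q = 52/928 ≈ 0.056034.
Under the Kimura two-parameter model, d = −½ ln(1 − 2P − Q) − ¼ ln(1 − 2Q).
1 − 2P − Q = 0.659484, giving −½ ln(0.659484) = 0.208149.
1 − 2Q = 0.887932, giving −¼ ln(0.887932) = 0.029715.
d = 0.208149 + 0.029715 = 0.237864.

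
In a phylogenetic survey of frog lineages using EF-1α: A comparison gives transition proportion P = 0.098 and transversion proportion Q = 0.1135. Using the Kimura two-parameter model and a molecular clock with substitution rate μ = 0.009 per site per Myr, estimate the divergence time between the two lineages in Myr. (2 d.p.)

13.86

Under the Kimura two-parameter model, d = −½ ln(1 − 2P − Q) − ¼ ln(1 − 2Q).
1 − 2P − Q = 0.6905, giving −½ ln(0.6905) = 0.185170.
1 − 2Q = 0.773, giving −¼ ln(0.773) = 0.064369.
d = 0.185170 + 0.064369 = 0.249539.
Under a molecular clock d = 2μt, so t = d/(2μ) = 0.249539 / (2 × 0.009) = 13.86 Myr.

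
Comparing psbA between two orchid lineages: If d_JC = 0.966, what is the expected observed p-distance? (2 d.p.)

0.54

p = (3/4)(1 − e^(−4d/3)) = 0.75 × (1 − e^(-1.288)) = 0.75 × (1 − 0.275822) = 0.543134.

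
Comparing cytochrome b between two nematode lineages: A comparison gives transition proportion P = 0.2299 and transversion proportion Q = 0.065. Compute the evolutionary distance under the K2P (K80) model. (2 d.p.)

0.41

Under the Kimura two-parameter model, d = −½ ln(1 − 2P − Q) − ¼ ln(1 − 2Q).
1 − 2P − Q = 0.4752, giving −½ ln(0.4752) = 0.372010.
1 − 2Q = 0.87, giving −¼ ln(0.87) = 0.034816.
d = 0.372010 + 0.034816 = 0.406826.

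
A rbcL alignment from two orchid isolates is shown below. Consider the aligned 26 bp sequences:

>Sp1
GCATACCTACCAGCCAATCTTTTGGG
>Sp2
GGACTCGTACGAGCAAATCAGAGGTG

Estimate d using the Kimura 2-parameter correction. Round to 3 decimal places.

Of 26 sites, 1 differences are transitions and 10 are transversions, so P = 1/26 ≈ 0.038462 and Q = 10/26 ≈ 0.384615.
Under the Kimura two-parameter model, d = −½ ln(1 − 2P − Q) − ¼ ln(1 − 2Q).
1 − 2P − Q = 0.538461, giving −½ ln(0.538461) = 0.309520.
1 − 2Q = 0.23077, giving −¼ ln(0.23077) = 0.366583.
d = 0.309520 + 0.366583 = 0.676103.

0.676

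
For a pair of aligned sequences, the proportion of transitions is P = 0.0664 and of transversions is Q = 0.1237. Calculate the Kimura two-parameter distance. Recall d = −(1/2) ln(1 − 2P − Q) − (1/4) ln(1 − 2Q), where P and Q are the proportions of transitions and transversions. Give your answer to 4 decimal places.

0.2192

Under the Kimura two-parameter model, d = −½ ln(1 − 2P − Q) − ¼ ln(1 − 2Q).
1 − 2P − Q = 0.7435, giving −½ ln(0.7435) = 0.148193.
1 − 2Q = 0.7526, giving −¼ ln(0.7526) = 0.071055.
d = 0.148193 + 0.071055 = 0.219248.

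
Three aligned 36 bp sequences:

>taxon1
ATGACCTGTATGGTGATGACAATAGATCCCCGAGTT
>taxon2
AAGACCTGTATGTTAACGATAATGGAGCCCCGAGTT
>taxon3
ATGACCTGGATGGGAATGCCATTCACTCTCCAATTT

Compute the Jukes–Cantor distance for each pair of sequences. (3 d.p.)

taxon1–taxon2: 7/36 sites differ → p ≈ 0.194444, d = −0.75 ln(1 − 0.259259) = 0.225078 ≈ 0.225.
taxon1–taxon3: 11/36 sites differ → p ≈ 0.305556, d = −0.75 ln(1 − 0.407408) = 0.392437 ≈ 0.392.
taxon2–taxon3: 15/36 sites differ → p ≈ 0.416667, d = −0.75 ln(1 − 0.555556) = 0.608198 ≈ 0.608.

d(taxon1,taxon2) = 0.225, d(taxon1,taxon3) = 0.392, d(taxon2,taxon3) = 0.608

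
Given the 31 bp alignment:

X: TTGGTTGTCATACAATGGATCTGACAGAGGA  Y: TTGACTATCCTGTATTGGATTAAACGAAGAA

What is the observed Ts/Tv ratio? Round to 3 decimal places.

3.333

Transitions are A↔G and C↔T; transversions are all other mismatches.
Transitions: 10. Transversions: 3.
R = 10/3 = 3.333333… ≈ 3.333 (to 3 d.p.).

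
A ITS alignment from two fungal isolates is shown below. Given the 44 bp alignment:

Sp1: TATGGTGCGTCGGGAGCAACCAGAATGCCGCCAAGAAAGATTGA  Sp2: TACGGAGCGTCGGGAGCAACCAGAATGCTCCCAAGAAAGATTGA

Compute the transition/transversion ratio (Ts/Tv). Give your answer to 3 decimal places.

Transitions are A↔G and C↔T; transversions are all other mismatches.
Transitions: 2. Transversions: 2.
R = 2/2 = 1.000.

1.000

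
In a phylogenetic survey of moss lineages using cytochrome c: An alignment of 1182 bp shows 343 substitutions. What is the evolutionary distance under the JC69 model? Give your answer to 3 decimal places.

0.367

p = 343/1182 ≈ 0.290186.
d = −(3/4) ln(1 − 4p/3) = −0.75 ln(1 − 0.386915) = −0.75 ln(0.613085)
  = −0.75 × (-0.489252) = 0.366939 substitutions/site.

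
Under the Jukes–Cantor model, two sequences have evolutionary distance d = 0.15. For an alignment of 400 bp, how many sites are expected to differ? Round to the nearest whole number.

Invert JC69: p = (3/4)(1 − e^(−4d/3)) = 0.75 × (1 − e^(-0.2)) = 0.75 × (1 − 0.818731) = 0.135952.
Expected differing sites = pL ≈ 0.135952 × 400 = 54.3808 ≈ 54.

54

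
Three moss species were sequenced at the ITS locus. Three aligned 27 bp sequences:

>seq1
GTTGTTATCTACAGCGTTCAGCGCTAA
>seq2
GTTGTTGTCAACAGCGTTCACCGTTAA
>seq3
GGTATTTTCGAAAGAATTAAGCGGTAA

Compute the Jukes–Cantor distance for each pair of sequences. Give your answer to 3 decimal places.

seq1–seq2: 4/27 sites differ → p ≈ 0.148148, d = −0.75 ln(1 − 0.197531) = 0.165047 ≈ 0.165.
seq1–seq3: 9/27 sites differ → p ≈ 0.333333, d = −0.75 ln(1 − 0.444444) = 0.440839 ≈ 0.441.
seq2–seq3: 10/27 sites differ → p ≈ 0.37037, d = −0.75 ln(1 − 0.493827) = 0.510658 ≈ 0.511.

d(seq1,seq2) = 0.165, d(seq1,seq3) = 0.441, d(seq2,seq3) = 0.511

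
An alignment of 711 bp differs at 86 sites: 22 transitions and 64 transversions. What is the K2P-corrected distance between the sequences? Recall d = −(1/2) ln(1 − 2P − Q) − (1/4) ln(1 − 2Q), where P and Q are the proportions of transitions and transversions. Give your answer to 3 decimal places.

0.132

P = 22/711 ≈ 0.030942 and Q = 64/711 ≈ 0.090014.
Under the Kimura two-parameter model, d = −½ ln(1 − 2P − Q) − ¼ ln(1 − 2Q).
1 − 2P − Q = 0.848102, giving −½ ln(0.848102) = 0.082377.
1 − 2Q = 0.819972, giving −¼ ln(0.819972) = 0.049621.
d = 0.082377 + 0.049621 = 0.131998.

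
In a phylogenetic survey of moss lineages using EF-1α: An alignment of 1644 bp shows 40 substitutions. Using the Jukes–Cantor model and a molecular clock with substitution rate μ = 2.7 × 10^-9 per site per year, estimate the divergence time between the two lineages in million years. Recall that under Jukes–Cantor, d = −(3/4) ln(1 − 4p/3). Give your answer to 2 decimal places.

p = 40/1644 ≈ 0.024331.
d = −(3/4) ln(1 − 4p/3) = −0.75 ln(1 − 0.032441) = −0.75 ln(0.967559)
  = −0.75 × (-0.032979) = 0.024734 substitutions/site.
Under a molecular clock d = 2μt, so t = d/(2μ) = 0.024734 / (2 × 2.7 × 10^-9) = 4.58 million years.

4.58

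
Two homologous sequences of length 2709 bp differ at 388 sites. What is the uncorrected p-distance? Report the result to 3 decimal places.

0.143

p = 388/2709 = 0.143226… ≈ 0.143 (to 3 d.p.).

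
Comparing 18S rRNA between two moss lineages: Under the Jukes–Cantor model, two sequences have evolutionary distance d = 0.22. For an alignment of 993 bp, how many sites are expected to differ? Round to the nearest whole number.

189

Invert JC69: p = (3/4)(1 − e^(−4d/3)) = 0.75 × (1 − e^(-0.293333)) = 0.75 × (1 − 0.745774) = 0.190670.
Expected differing sites = pL ≈ 0.190670 × 993 = 189.33531 ≈ 189.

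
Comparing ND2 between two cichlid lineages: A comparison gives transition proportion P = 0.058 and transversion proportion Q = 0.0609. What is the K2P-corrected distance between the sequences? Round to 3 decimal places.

Under the Kimura two-parameter model, d = −½ ln(1 − 2P − Q) − ¼ ln(1 − 2Q).
1 − 2P − Q = 0.8231, giving −½ ln(0.8231) = 0.097339.
1 − 2Q = 0.8782, giving −¼ ln(0.8782) = 0.032470.
d = 0.097339 + 0.032470 = 0.129809.

0.130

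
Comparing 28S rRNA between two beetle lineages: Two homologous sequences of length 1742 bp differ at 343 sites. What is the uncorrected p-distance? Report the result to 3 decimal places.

0.197

p = 343/1742 = 0.196900… ≈ 0.197 (to 3 d.p.).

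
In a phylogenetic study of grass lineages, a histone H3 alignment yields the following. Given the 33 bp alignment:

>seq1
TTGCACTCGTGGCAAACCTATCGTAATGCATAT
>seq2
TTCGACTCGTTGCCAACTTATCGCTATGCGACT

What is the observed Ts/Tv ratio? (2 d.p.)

0.43

Transitions are A↔G and C↔T; transversions are all other mismatches.
Transitions: 3. Transversions: 7.
R = 3/7 = 0.428571… ≈ 0.43 (to 2 d.p.).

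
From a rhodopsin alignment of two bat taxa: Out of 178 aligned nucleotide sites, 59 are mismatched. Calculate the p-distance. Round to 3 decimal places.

p = 59/178 = 0.331460… ≈ 0.331 (to 3 d.p.).

0.331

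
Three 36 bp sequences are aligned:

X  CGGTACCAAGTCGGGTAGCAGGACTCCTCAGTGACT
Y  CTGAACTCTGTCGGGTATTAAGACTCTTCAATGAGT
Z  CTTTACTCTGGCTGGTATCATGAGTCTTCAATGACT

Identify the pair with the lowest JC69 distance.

X–Y: 11/36 differ, p = 0.306, d = 0.392.
X–Z: 12/36 differ, p = 0.333, d = 0.441.
Y–Z: 8/36 differ, p = 0.222, d = 0.264.
The smallest distance is between Y and Z.

Y and Z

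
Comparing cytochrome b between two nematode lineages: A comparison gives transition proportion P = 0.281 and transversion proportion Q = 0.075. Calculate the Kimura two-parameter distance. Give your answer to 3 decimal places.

Under the Kimura two-parameter model, d = −½ ln(1 − 2P − Q) − ¼ ln(1 − 2Q).
1 − 2P − Q = 0.363, giving −½ ln(0.363) = 0.506676.
1 − 2Q = 0.85, giving −¼ ln(0.85) = 0.040630.
d = 0.506676 + 0.040630 = 0.547306.

0.547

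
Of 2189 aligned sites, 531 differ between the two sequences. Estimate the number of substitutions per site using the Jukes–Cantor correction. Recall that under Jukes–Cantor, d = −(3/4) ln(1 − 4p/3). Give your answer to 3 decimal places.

0.293

p = 531/2189 ≈ 0.242577.
d = −(3/4) ln(1 − 4p/3) = −0.75 ln(1 − 0.323436) = −0.75 ln(0.676564)
  = −0.75 × (-0.390728) = 0.293046 substitutions/site.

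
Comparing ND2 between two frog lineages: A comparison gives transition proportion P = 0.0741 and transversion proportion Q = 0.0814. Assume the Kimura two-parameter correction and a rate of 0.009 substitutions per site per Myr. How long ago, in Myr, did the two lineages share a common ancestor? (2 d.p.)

Under the Kimura two-parameter model, d = −½ ln(1 − 2P − Q) − ¼ ln(1 − 2Q).
1 − 2P − Q = 0.7704, giving −½ ln(0.7704) = 0.130423.
1 − 2Q = 0.8372, giving −¼ ln(0.8372) = 0.044423.
d = 0.130423 + 0.044423 = 0.174846.
Under a molecular clock d = 2μt, so t = d/(2μ) = 0.174846 / (2 × 0.009) = 9.71 Myr.

9.71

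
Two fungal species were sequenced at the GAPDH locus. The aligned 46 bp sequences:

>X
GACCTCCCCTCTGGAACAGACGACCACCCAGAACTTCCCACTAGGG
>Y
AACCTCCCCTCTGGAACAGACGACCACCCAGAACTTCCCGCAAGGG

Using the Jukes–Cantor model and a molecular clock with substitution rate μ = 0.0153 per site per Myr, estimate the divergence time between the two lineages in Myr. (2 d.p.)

The sequences differ at 3 of 46 sites (1, 40, 42), so p = 3/46 ≈ 0.065217.
d = −(3/4) ln(1 − 4p/3) = −0.75 ln(1 − 0.086956) = −0.75 ln(0.913044)
  = −0.75 × (-0.090971) = 0.068228 substitutions/site.
Under a molecular clock d = 2μt, so t = d/(2μ) = 0.068228 / (2 × 0.0153) = 2.23 Myr.

2.23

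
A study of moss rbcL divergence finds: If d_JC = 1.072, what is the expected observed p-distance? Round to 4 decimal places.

0.5704

p = (3/4)(1 − e^(−4d/3)) = 0.75 × (1 − e^(-1.429333)) = 0.75 × (1 − 0.239469) = 0.570398.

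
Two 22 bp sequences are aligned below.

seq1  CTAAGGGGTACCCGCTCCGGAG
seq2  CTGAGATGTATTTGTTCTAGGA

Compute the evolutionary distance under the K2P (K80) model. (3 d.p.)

1.569

Of 22 sites, 10 differences are transitions and 1 are transversions, so P = 10/22 ≈ 0.454545 and Q = 1/22 ≈ 0.045455.
Under the Kimura two-parameter model, d = −½ ln(1 − 2P − Q) − ¼ ln(1 − 2Q).
1 − 2P − Q = 0.045455, giving −½ ln(0.045455) = 1.545516.
1 − 2Q = 0.90909, giving −¼ ln(0.90909) = 0.023828.
d = 1.545516 + 0.023828 = 1.569344.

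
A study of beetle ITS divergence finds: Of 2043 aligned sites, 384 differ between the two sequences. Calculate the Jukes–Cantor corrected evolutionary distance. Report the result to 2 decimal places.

0.22

p = 384/2043 ≈ 0.187959.
d = −(3/4) ln(1 − 4p/3) = −0.75 ln(1 − 0.250612) = −0.75 ln(0.749388)
  = −0.75 × (-0.288498) = 0.216374 substitutions/site.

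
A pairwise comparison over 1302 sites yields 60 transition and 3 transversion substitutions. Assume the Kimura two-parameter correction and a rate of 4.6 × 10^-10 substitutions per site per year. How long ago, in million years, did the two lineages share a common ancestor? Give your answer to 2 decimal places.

P = 60/1302 ≈ 0.046083 and Q = 3/1302 ≈ 0.002304.
Under the Kimura two-parameter model, d = −½ ln(1 − 2P − Q) − ¼ ln(1 − 2Q).
1 − 2P − Q = 0.90553, giving −½ ln(0.90553) = 0.049617.
1 − 2Q = 0.995392, giving −¼ ln(0.995392) = 0.001155.
d = 0.049617 + 0.001155 = 0.050772.
Under a molecular clock d = 2μt, so t = d/(2μ) = 0.050772 / (2 × 4.6 × 10^-10) = 55.19 million years.

55.19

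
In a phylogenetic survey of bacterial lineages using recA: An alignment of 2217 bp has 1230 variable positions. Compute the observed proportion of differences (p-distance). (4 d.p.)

0.5548

p = 1230/2217 = 0.554803… ≈ 0.5548 (to 4 d.p.).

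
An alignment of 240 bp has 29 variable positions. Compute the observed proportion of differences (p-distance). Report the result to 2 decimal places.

p = 29/240 = 0.120833… ≈ 0.12 (to 2 d.p.).

0.12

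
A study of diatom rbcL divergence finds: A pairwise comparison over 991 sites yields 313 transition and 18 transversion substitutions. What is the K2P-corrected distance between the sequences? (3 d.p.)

P = 313/991 ≈ 0.315843 and Q = 18/991 ≈ 0.018163.
Under the Kimura two-parameter model, d = −½ ln(1 − 2P − Q) − ¼ ln(1 − 2Q).
1 − 2P − Q = 0.350151, giving −½ ln(0.350151) = 0.524695.
1 − 2Q = 0.963674, giving −¼ ln(0.963674) = 0.009251.
d = 0.524695 + 0.009251 = 0.533946.

0.534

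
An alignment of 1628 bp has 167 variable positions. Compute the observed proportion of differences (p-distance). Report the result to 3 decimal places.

0.103

p = 167/1628 = 0.102579… ≈ 0.103 (to 3 d.p.).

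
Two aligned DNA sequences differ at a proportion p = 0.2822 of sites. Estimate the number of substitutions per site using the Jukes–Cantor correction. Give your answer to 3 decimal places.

d = −(3/4) ln(1 − 4p/3) = −0.75 ln(1 − 0.376267) = −0.75 ln(0.623733)
  = −0.75 × (-0.472033) = 0.354025 substitutions/site.

0.354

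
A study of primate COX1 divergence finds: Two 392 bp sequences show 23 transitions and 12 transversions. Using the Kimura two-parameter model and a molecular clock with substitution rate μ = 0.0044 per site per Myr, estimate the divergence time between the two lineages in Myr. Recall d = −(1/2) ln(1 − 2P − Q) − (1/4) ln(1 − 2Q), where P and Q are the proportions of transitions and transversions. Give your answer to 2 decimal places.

P = 23/392 ≈ 0.058673 and Q = 12/392 ≈ 0.030612.
Under the Kimura two-parameter model, d = −½ ln(1 − 2P − Q) − ¼ ln(1 − 2Q).
1 − 2P − Q = 0.852042, giving −½ ln(0.852042) = 0.080060.
1 − 2Q = 0.938776, giving −¼ ln(0.938776) = 0.015795.
d = 0.080060 + 0.015795 = 0.095855.
Under a molecular clock d = 2μt, so t = d/(2μ) = 0.095855 / (2 × 0.0044) = 10.89 Myr.

10.89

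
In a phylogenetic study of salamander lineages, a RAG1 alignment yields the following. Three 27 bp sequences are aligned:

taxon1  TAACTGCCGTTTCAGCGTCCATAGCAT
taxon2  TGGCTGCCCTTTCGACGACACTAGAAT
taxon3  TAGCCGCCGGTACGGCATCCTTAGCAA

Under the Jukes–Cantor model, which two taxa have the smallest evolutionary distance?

taxon1–taxon2: 9/27 differ, p = 0.333, d = 0.441.
taxon1–taxon3: 8/27 differ, p = 0.296, d = 0.377.
taxon2–taxon3: 12/27 differ, p = 0.444, d = 0.673.
The smallest distance is between taxon1 and taxon3.

taxon1 and taxon3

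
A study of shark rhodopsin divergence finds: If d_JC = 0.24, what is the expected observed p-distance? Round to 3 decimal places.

0.205

p = (3/4)(1 − e^(−4d/3)) = 0.75 × (1 − e^(-0.32)) = 0.75 × (1 − 0.726149) = 0.205388.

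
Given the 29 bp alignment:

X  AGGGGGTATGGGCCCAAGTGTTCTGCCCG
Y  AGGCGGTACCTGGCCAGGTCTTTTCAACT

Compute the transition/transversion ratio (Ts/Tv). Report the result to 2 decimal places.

Transitions are A↔G and C↔T; transversions are all other mismatches.
Transitions: 3. Transversions: 9.
R = 3/9 = 0.333333… ≈ 0.33 (to 2 d.p.).

0.33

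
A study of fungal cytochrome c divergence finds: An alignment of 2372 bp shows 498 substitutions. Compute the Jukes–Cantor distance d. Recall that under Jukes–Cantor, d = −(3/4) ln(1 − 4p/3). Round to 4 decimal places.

0.2463

p = 498/2372 ≈ 0.209949.
d = −(3/4) ln(1 − 4p/3) = −0.75 ln(1 − 0.279932) = −0.75 ln(0.720068)
  = −0.75 × (-0.328410) = 0.246308 substitutions/site.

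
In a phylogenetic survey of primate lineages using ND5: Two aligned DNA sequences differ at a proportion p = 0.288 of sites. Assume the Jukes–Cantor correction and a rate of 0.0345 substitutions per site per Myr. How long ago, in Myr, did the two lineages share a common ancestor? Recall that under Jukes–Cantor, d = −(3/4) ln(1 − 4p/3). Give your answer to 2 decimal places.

5.27

d = −(3/4) ln(1 − 4p/3) = −0.75 ln(1 − 0.384) = −0.75 ln(0.616)
  = −0.75 × (-0.484508) = 0.363381 substitutions/site.
Under a molecular clock d = 2μt, so t = d/(2μ) = 0.363381 / (2 × 0.0345) = 5.27 Myr.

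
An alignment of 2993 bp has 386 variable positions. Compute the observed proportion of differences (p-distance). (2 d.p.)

p = 386/2993 = 0.128967… ≈ 0.13 (to 2 d.p.).

0.13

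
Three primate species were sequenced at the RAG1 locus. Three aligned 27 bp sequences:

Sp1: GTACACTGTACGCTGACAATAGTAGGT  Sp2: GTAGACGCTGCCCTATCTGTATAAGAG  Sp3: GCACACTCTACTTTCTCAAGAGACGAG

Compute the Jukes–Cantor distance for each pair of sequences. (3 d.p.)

d(Sp1,Sp2) = 0.770, d(Sp1,Sp3) = 0.588, d(Sp2,Sp3) = 0.673

Sp1–Sp2: 13/27 sites differ → p ≈ 0.481481, d = −0.75 ln(1 − 0.641975) = 0.770364 ≈ 0.770.
Sp1–Sp3: 11/27 sites differ → p ≈ 0.407407, d = −0.75 ln(1 − 0.543209) = 0.587647 ≈ 0.588.
Sp2–Sp3: 12/27 sites differ → p ≈ 0.444444, d = −0.75 ln(1 − 0.592592) = 0.673455 ≈ 0.673.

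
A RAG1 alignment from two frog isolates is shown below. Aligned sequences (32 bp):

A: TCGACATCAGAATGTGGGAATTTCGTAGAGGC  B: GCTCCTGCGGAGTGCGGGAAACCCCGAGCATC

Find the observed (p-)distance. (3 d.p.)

0.500

The sequences differ at 16 of 32 positions.
p = 16/32 = 0.500.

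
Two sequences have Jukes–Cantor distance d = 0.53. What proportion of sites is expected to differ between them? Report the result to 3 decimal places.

0.380

p = (3/4)(1 − e^(−4d/3)) = 0.75 × (1 − e^(-0.706667)) = 0.75 × (1 − 0.493286) = 0.380036.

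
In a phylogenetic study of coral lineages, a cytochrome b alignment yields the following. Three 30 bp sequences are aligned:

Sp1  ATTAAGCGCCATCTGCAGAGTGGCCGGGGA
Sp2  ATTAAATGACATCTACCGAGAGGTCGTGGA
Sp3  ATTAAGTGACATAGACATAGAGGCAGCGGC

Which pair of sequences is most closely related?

Sp1 and Sp2

Sp1–Sp2: 8/30 differ, p = 0.267, d = 0.330.
Sp1–Sp3: 10/30 differ, p = 0.333, d = 0.441.
Sp2–Sp3: 9/30 differ, p = 0.300, d = 0.383.
The smallest distance is between Sp1 and Sp2.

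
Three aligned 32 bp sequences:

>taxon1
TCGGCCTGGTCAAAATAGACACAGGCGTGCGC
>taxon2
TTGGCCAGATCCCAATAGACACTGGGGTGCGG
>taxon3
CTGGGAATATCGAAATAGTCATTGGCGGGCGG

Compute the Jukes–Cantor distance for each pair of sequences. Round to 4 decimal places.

d(taxon1,taxon2) = 0.3041, d(taxon1,taxon3) = 0.5851, d(taxon2,taxon3) = 0.4042

taxon1–taxon2: 8/32 sites differ → p = 0.25, d = −0.75 ln(1 − 0.333333) = 0.304098 ≈ 0.3041.
taxon1–taxon3: 13/32 sites differ → p = 0.40625, d = −0.75 ln(1 − 0.541667) = 0.585119 ≈ 0.5851.
taxon2–taxon3: 10/32 sites differ → p = 0.3125, d = −0.75 ln(1 − 0.416667) = 0.404248 ≈ 0.4042.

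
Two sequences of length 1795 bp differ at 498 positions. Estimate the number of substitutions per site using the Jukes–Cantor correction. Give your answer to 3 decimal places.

p = 498/1795 ≈ 0.277437.
d = −(3/4) ln(1 − 4p/3) = −0.75 ln(1 − 0.369916) = −0.75 ln(0.630084)
  = −0.75 × (-0.461902) = 0.346427 substitutions/site.

0.346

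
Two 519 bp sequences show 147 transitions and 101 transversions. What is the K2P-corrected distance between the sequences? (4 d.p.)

P = 147/519 ≈ 0.283237 and Q = 101/519 ≈ 0.194605.
Under the Kimura two-parameter model, d = −½ ln(1 − 2P − Q) − ¼ ln(1 − 2Q).
1 − 2P − Q = 0.238921, giving −½ ln(0.238921) = 0.715811.
1 − 2Q = 0.61079, giving −¼ ln(0.61079) = 0.123251.
d = 0.715811 + 0.123251 = 0.839062.

0.8391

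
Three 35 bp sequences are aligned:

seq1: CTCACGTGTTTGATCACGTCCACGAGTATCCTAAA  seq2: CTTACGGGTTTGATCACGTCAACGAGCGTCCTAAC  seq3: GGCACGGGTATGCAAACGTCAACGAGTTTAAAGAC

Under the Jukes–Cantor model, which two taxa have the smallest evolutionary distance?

seq1 and seq2

seq1–seq2: 6/35 differ, p = 0.171, d = 0.195.
seq1–seq3: 14/35 differ, p = 0.400, d = 0.572.
seq2–seq3: 13/35 differ, p = 0.371, d = 0.513.
The smallest distance is between seq1 and seq2.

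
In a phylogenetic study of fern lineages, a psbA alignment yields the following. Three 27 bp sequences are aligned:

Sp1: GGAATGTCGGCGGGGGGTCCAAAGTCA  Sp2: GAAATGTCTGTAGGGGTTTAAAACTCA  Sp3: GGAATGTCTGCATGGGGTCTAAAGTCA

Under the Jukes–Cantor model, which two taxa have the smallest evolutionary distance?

Sp1–Sp2: 8/27 differ, p = 0.296, d = 0.377.
Sp1–Sp3: 4/27 differ, p = 0.148, d = 0.165.
Sp2–Sp3: 7/27 differ, p = 0.259, d = 0.318.
The smallest distance is between Sp1 and Sp3.

Sp1 and Sp3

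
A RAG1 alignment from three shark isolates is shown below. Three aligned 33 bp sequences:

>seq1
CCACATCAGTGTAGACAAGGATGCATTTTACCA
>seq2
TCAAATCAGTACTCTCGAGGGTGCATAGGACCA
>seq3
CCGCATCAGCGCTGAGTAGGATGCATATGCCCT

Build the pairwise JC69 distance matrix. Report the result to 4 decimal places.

d(seq1,seq2) = 0.4975, d(seq1,seq3) = 0.3882, d(seq2,seq3) = 0.5587

seq1–seq2: 12/33 sites differ → p ≈ 0.363636, d = −0.75 ln(1 − 0.484848) = 0.497470 ≈ 0.4975.
seq1–seq3: 10/33 sites differ → p ≈ 0.30303, d = −0.75 ln(1 − 0.40404) = 0.388186 ≈ 0.3882.
seq2–seq3: 13/33 sites differ → p ≈ 0.393939, d = −0.75 ln(1 − 0.525252) = 0.558728 ≈ 0.5587.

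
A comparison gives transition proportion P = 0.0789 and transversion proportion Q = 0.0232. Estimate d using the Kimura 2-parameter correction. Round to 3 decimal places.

0.112

Under the Kimura two-parameter model, d = −½ ln(1 − 2P − Q) − ¼ ln(1 − 2Q).
1 − 2P − Q = 0.819, giving −½ ln(0.819) = 0.099836.
1 − 2Q = 0.9536, giving −¼ ln(0.9536) = 0.011878.
d = 0.099836 + 0.011878 = 0.111714.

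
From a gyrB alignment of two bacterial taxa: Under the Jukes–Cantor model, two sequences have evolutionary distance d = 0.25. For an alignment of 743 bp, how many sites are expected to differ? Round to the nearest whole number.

Invert JC69: p = (3/4)(1 − e^(−4d/3)) = 0.75 × (1 − e^(-0.333333)) = 0.75 × (1 − 0.716532) = 0.212601.
Expected differing sites = pL ≈ 0.212601 × 743 = 157.962543 ≈ 158.

158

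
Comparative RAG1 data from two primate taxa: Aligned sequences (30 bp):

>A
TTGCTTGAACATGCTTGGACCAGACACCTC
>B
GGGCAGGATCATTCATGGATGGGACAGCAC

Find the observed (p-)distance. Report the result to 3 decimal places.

0.400

The sequences differ at 12 of 30 positions.
p = 12/30 = 0.400.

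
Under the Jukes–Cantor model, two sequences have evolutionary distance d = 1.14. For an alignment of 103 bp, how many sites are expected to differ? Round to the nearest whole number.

Invert JC69: p = (3/4)(1 − e^(−4d/3)) = 0.75 × (1 − e^(-1.52)) = 0.75 × (1 − 0.218712) = 0.585966.
Expected differing sites = pL ≈ 0.585966 × 103 = 60.354498 ≈ 60.

60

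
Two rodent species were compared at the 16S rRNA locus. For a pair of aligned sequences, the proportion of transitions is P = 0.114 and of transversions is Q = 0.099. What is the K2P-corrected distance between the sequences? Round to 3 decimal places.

0.253

Under the Kimura two-parameter model, d = −½ ln(1 − 2P − Q) − ¼ ln(1 − 2Q).
1 − 2P − Q = 0.673, giving −½ ln(0.673) = 0.198005.
1 − 2Q = 0.802, giving −¼ ln(0.802) = 0.055162.
d = 0.198005 + 0.055162 = 0.253167.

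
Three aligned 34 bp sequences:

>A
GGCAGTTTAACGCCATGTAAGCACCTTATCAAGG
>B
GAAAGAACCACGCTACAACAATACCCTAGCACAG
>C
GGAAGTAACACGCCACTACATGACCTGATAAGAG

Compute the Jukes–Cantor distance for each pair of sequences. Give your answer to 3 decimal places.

A–B: 17/34 sites differ → p = 0.5, d = −0.75 ln(1 − 0.666667) = 0.823960 ≈ 0.824.
A–C: 14/34 sites differ → p ≈ 0.411765, d = −0.75 ln(1 − 0.54902) = 0.597249 ≈ 0.597.
B–C: 12/34 sites differ → p ≈ 0.352941, d = −0.75 ln(1 − 0.470588) = 0.476991 ≈ 0.477.

d(A,B) = 0.824, d(A,C) = 0.597, d(B,C) = 0.477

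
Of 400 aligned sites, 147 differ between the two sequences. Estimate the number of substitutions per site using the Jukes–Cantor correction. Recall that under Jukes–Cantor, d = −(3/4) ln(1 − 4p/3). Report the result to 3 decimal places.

p = 147/400 = 0.3675.
d = −(3/4) ln(1 − 4p/3) = −0.75 ln(1 − 0.49) = −0.75 ln(0.51)
  = −0.75 × (-0.673345) = 0.505009 substitutions/site.

0.505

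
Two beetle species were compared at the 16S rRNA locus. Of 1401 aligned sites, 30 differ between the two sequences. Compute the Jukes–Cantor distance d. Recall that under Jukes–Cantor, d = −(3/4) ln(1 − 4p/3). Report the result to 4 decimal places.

0.0217

p = 30/1401 ≈ 0.021413.
d = −(3/4) ln(1 − 4p/3) = −0.75 ln(1 − 0.028551) = −0.75 ln(0.971449)
  = −0.75 × (-0.028967) = 0.021725 substitutions/site.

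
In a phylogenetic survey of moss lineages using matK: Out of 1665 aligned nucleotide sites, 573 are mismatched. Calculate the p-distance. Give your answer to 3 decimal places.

0.344

p = 573/1665 = 0.344144… ≈ 0.344 (to 3 d.p.).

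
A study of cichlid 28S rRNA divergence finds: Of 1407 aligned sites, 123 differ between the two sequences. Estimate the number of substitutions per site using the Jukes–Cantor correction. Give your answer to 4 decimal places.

p = 123/1407 ≈ 0.08742.
d = −(3/4) ln(1 − 4p/3) = −0.75 ln(1 − 0.11656) = −0.75 ln(0.88344)
  = −0.75 × (-0.123932) = 0.092949 substitutions/site.

0.0929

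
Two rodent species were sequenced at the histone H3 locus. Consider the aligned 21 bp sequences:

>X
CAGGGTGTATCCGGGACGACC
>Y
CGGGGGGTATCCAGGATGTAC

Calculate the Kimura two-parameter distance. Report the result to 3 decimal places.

Of 21 sites, 3 differences are transitions and 3 are transversions, so P = 3/21 ≈ 0.142857 and Q = 3/21 ≈ 0.142857.
Under the Kimura two-parameter model, d = −½ ln(1 − 2P − Q) − ¼ ln(1 − 2Q).
1 − 2P − Q = 0.571429, giving −½ ln(0.571429) = 0.279808.
1 − 2Q = 0.714286, giving −¼ ln(0.714286) = 0.084118.
d = 0.279808 + 0.084118 = 0.363926.

0.364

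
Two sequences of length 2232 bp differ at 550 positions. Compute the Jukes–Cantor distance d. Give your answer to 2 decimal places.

0.30

p = 550/2232 ≈ 0.246416.
d = −(3/4) ln(1 − 4p/3) = −0.75 ln(1 − 0.328555) = −0.75 ln(0.671445)
  = −0.75 × (-0.398323) = 0.298742 substitutions/site.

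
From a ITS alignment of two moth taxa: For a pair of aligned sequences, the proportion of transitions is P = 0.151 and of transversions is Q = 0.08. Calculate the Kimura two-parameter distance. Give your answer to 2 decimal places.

Under the Kimura two-parameter model, d = −½ ln(1 − 2P − Q) − ¼ ln(1 − 2Q).
1 − 2P − Q = 0.618, giving −½ ln(0.618) = 0.240633.
1 − 2Q = 0.84, giving −¼ ln(0.84) = 0.043588.
d = 0.240633 + 0.043588 = 0.284221.

0.28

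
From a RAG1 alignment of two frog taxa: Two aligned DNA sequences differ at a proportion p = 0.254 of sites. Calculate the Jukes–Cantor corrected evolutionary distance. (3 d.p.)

d = −(3/4) ln(1 − 4p/3) = −0.75 ln(1 − 0.338667) = −0.75 ln(0.661333)
  = −0.75 × (-0.413498) = 0.310124 substitutions/site.

0.310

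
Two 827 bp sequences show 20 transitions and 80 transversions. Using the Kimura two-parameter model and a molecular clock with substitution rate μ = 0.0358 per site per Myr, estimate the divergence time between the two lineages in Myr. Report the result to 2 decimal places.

P = 20/827 ≈ 0.024184 and Q = 80/827 ≈ 0.096735.
Under the Kimura two-parameter model, d = −½ ln(1 − 2P − Q) − ¼ ln(1 − 2Q).
1 − 2P − Q = 0.854897, giving −½ ln(0.854897) = 0.078387.
1 − 2Q = 0.80653, giving −¼ ln(0.80653) = 0.053754.
d = 0.078387 + 0.053754 = 0.132141.
Under a molecular clock d = 2μt, so t = d/(2μ) = 0.132141 / (2 × 0.0358) = 1.85 Myr.

1.85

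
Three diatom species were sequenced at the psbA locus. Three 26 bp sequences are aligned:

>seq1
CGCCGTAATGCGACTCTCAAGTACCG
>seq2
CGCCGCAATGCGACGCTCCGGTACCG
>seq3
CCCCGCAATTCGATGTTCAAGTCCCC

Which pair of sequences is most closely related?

seq1–seq2: 4/26 differ, p = 0.154, d = 0.172.
seq1–seq3: 8/26 differ, p = 0.308, d = 0.396.
seq2–seq3: 8/26 differ, p = 0.308, d = 0.396.
The smallest distance is between seq1 and seq2.

seq1 and seq2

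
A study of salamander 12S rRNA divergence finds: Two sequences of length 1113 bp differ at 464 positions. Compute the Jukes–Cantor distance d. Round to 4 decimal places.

p = 464/1113 ≈ 0.416891.
d = −(3/4) ln(1 − 4p/3) = −0.75 ln(1 − 0.555855) = −0.75 ln(0.444145)
  = −0.75 × (-0.811604) = 0.608703 substitutions/site.

0.6087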